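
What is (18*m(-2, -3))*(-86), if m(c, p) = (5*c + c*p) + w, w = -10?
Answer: 21672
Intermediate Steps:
m(c, p) = -10 + 5*c + c*p (m(c, p) = (5*c + c*p) - 10 = -10 + 5*c + c*p)
(18*m(-2, -3))*(-86) = (18*(-10 + 5*(-2) - 2*(-3)))*(-86) = (18*(-10 - 10 + 6))*(-86) = (18*(-14))*(-86) = -252*(-86) = 21672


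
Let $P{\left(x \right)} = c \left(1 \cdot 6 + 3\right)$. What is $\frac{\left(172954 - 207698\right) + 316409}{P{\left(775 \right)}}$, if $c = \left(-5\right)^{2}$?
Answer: $\frac{56333}{45} \approx 1251.8$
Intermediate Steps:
$c = 25$
$P{\left(x \right)} = 225$ ($P{\left(x \right)} = 25 \left(1 \cdot 6 + 3\right) = 25 \left(6 + 3\right) = 25 \cdot 9 = 225$)
$\frac{\left(172954 - 207698\right) + 316409}{P{\left(775 \right)}} = \frac{\left(172954 - 207698\right) + 316409}{225} = \left(-34744 + 316409\right) \frac{1}{225} = 281665 \cdot \frac{1}{225} = \frac{56333}{45}$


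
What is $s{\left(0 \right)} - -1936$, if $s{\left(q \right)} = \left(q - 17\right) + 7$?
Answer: $1926$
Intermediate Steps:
$s{\left(q \right)} = -10 + q$ ($s{\left(q \right)} = \left(-17 + q\right) + 7 = -10 + q$)
$s{\left(0 \right)} - -1936 = \left(-10 + 0\right) - -1936 = -10 + 1936 = 1926$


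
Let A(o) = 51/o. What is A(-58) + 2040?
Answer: 118269/58 ≈ 2039.1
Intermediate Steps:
A(-58) + 2040 = 51/(-58) + 2040 = 51*(-1/58) + 2040 = -51/58 + 2040 = 118269/58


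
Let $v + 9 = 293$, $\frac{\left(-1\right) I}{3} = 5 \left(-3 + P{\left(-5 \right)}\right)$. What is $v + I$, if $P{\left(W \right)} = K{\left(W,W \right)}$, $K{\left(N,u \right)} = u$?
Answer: $404$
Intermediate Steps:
$P{\left(W \right)} = W$
$I = 120$ ($I = - 3 \cdot 5 \left(-3 - 5\right) = - 3 \cdot 5 \left(-8\right) = \left(-3\right) \left(-40\right) = 120$)
$v = 284$ ($v = -9 + 293 = 284$)
$v + I = 284 + 120 = 404$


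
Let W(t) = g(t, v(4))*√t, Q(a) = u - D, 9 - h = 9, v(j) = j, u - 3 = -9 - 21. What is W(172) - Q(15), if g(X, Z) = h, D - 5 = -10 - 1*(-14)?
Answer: 36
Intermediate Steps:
u = -27 (u = 3 + (-9 - 21) = 3 - 30 = -27)
h = 0 (h = 9 - 1*9 = 9 - 9 = 0)
D = 9 (D = 5 + (-10 - 1*(-14)) = 5 + (-10 + 14) = 5 + 4 = 9)
g(X, Z) = 0
Q(a) = -36 (Q(a) = -27 - 1*9 = -27 - 9 = -36)
W(t) = 0 (W(t) = 0*√t = 0)
W(172) - Q(15) = 0 - 1*(-36) = 0 + 36 = 36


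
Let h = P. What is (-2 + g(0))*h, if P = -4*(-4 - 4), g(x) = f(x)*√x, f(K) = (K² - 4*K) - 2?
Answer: -64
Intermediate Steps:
f(K) = -2 + K² - 4*K
g(x) = √x*(-2 + x² - 4*x) (g(x) = (-2 + x² - 4*x)*√x = √x*(-2 + x² - 4*x))
P = 32 (P = -4*(-8) = -2*(-16) = 32)
h = 32
(-2 + g(0))*h = (-2 + √0*(-2 + 0² - 4*0))*32 = (-2 + 0*(-2 + 0 + 0))*32 = (-2 + 0*(-2))*32 = (-2 + 0)*32 = -2*32 = -64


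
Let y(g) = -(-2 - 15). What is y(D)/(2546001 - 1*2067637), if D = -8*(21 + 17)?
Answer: 17/478364 ≈ 3.5538e-5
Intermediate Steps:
D = -304 (D = -8*38 = -304)
y(g) = 17 (y(g) = -1*(-17) = 17)
y(D)/(2546001 - 1*2067637) = 17/(2546001 - 1*2067637) = 17/(2546001 - 2067637) = 17/478364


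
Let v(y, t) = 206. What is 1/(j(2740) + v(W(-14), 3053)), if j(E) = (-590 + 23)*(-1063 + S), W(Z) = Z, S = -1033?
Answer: 1/1188638 ≈ 8.4130e-7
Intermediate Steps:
j(E) = 1188432 (j(E) = (-590 + 23)*(-1063 - 1033) = -567*(-2096) = 1188432)
1/(j(2740) + v(W(-14), 3053)) = 1/(1188432 + 206) = 1/1188638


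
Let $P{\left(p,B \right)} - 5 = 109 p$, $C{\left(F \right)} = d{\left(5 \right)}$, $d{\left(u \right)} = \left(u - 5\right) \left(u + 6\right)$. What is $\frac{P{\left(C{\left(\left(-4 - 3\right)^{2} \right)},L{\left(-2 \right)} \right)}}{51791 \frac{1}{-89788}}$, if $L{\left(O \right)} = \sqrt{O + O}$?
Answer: $- \frac{448940}{51791} \approx -8.6683$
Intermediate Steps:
$d{\left(u \right)} = \left(-5 + u\right) \left(6 + u\right)$
$C{\left(F \right)} = 0$ ($C{\left(F \right)} = -30 + 5 + 5^{2} = -30 + 5 + 25 = 0$)
$L{\left(O \right)} = \sqrt{2} \sqrt{O}$ ($L{\left(O \right)} = \sqrt{2 O} = \sqrt{2} \sqrt{O}$)
$P{\left(p,B \right)} = 5 + 109 p$
$\frac{P{\left(C{\left(\left(-4 - 3\right)^{2} \right)},L{\left(-2 \right)} \right)}}{51791 \frac{1}{-89788}} = \frac{5 + 109 \cdot 0}{51791 \frac{1}{-89788}} = \frac{5 + 0}{51791 \left(- \frac{1}{89788}\right)} = \frac{5}{- \frac{51791}{89788}} = 5 \left(- \frac{89788}{51791}\right) = - \frac{448940}{51791}$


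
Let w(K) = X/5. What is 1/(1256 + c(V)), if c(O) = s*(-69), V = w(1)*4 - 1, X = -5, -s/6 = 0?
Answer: 1/1256 ≈ 0.00079618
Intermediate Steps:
s = 0 (s = -6*0 = 0)
w(K) = -1 (w(K) = -5/5 = -5*1/5 = -1)
V = -5 (V = -1*4 - 1 = -4 - 1 = -5)
c(O) = 0 (c(O) = 0*(-69) = 0)
1/(1256 + c(V)) = 1/(1256 + 0) = 1/1256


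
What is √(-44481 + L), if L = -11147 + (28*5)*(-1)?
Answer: 2*I*√13942 ≈ 236.15*I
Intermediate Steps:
L = -11287 (L = -11147 + 140*(-1) = -11147 - 140 = -11287)
√(-44481 + L) = √(-44481 - 11287) = √(-55768) = 2*I*√13942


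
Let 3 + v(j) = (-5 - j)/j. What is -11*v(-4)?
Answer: 121/4 ≈ 30.250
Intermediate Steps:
v(j) = -3 + (-5 - j)/j
-11*v(-4) = -11*(-4 - 5/(-4)) = -11*(-4 - 5*(-1/4)) = -11*(-4 + 5/4) = -11*(-11/4) = 121/4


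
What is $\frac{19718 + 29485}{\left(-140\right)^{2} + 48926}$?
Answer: $\frac{5467}{7614} \approx 0.71802$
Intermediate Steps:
$\frac{19718 + 29485}{\left(-140\right)^{2} + 48926} = \frac{49203}{19600 + 48926} = \frac{49203}{68526} = 49203 \cdot \frac{1}{68526} = \frac{5467}{7614}$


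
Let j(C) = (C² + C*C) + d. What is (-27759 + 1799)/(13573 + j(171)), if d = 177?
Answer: -3245/9029 ≈ -0.35940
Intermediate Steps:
j(C) = 177 + 2*C² (j(C) = (C² + C*C) + 177 = (C² + C²) + 177 = 2*C² + 177 = 177 + 2*C²)
(-27759 + 1799)/(13573 + j(171)) = (-27759 + 1799)/(13573 + (177 + 2*171²)) = -25960/(13573 + (177 + 2*29241)) = -25960/(13573 + (177 + 58482)) = -25960/(13573 + 58659) = -25960/72232 = -25960*1/72232 = -3245/9029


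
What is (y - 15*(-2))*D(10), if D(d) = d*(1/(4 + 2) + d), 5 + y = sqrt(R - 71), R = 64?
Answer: 7625/3 + 305*I*sqrt(7)/3 ≈ 2541.7 + 268.98*I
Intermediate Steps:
y = -5 + I*sqrt(7) (y = -5 + sqrt(64 - 71) = -5 + sqrt(-7) = -5 + I*sqrt(7) ≈ -5.0 + 2.6458*I)
D(d) = d*(1/6 + d)
(y - 15*(-2))*D(10) = ((-5 + I*sqrt(7)) - 15*(-2))*(10*(1/6 + 10)) = ((-5 + I*sqrt(7)) + 30)*(10*(61/6)) = (25 + I*sqrt(7))*(305/3) = 7625/3 + 305*I*sqrt(7)/3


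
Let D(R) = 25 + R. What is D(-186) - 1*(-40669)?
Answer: 40508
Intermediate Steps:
D(-186) - 1*(-40669) = (25 - 186) - 1*(-40669) = -161 + 40669 = 40508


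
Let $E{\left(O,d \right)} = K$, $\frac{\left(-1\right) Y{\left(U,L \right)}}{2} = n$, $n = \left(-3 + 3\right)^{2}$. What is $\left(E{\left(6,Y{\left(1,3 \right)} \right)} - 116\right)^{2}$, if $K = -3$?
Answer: $14161$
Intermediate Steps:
$n = 0$ ($n = 0^{2} = 0$)
$Y{\left(U,L \right)} = 0$ ($Y{\left(U,L \right)} = \left(-2\right) 0 = 0$)
$E{\left(O,d \right)} = -3$
$\left(E{\left(6,Y{\left(1,3 \right)} \right)} - 116\right)^{2} = \left(-3 - 116\right)^{2} = \left(-119\right)^{2} = 14161$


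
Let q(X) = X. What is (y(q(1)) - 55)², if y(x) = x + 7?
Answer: 2209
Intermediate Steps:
y(x) = 7 + x
(y(q(1)) - 55)² = ((7 + 1) - 55)² = (8 - 55)² = (-47)² = 2209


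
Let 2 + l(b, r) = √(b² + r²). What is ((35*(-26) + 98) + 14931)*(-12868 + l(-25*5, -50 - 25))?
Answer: -181711530 + 352975*√34 ≈ -1.7965e+8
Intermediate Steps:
l(b, r) = -2 + √(b² + r²)
((35*(-26) + 98) + 14931)*(-12868 + l(-25*5, -50 - 25)) = ((35*(-26) + 98) + 14931)*(-12868 + (-2 + √((-25*5)² + (-50 - 25)²))) = ((-910 + 98) + 14931)*(-12868 + (-2 + √((-125)² + (-75)²))) = (-812 + 14931)*(-12868 + (-2 + √(15625 + 5625))) = 14119*(-12868 + (-2 + √21250)) = 14119*(-12868 + (-2 + 25*√34)) = 14119*(-12870 + 25*√34) = -181711530 + 352975*√34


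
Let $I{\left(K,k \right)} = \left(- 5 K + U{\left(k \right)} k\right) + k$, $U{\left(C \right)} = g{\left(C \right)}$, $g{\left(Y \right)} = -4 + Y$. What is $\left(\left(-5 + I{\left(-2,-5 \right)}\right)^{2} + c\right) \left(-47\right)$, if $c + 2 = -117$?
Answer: $-89582$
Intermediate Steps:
$c = -119$ ($c = -2 - 117 = -119$)
$U{\left(C \right)} = -4 + C$
$I{\left(K,k \right)} = k - 5 K + k \left(-4 + k\right)$ ($I{\left(K,k \right)} = \left(- 5 K + \left(-4 + k\right) k\right) + k = \left(- 5 K + k \left(-4 + k\right)\right) + k = k - 5 K + k \left(-4 + k\right)$)
$\left(\left(-5 + I{\left(-2,-5 \right)}\right)^{2} + c\right) \left(-47\right) = \left(\left(-5 - \left(-5 + 5 \left(-4 - 5\right)\right)\right)^{2} - 119\right) \left(-47\right) = \left(\left(-5 - -50\right)^{2} - 119\right) \left(-47\right) = \left(\left(-5 + \left(-5 + 10 + 45\right)\right)^{2} - 119\right) \left(-47\right) = \left(\left(-5 + 50\right)^{2} - 119\right) \left(-47\right) = \left(45^{2} - 119\right) \left(-47\right) = \left(2025 - 119\right) \left(-47\right) = 1906 \left(-47\right) = -89582$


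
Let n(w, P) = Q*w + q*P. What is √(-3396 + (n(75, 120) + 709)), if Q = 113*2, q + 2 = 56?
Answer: √20743 ≈ 144.02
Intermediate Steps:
q = 54 (q = -2 + 56 = 54)
Q = 226
n(w, P) = 54*P + 226*w (n(w, P) = 226*w + 54*P = 54*P + 226*w)
√(-3396 + (n(75, 120) + 709)) = √(-3396 + ((54*120 + 226*75) + 709)) = √(-3396 + ((6480 + 16950) + 709)) = √(-3396 + (23430 + 709)) = √(-3396 + 24139) = √20743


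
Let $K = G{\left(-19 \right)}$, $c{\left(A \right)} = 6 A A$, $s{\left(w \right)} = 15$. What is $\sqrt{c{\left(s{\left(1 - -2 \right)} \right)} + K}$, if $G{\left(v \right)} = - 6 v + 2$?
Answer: $\sqrt{1466} \approx 38.288$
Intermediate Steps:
$G{\left(v \right)} = 2 - 6 v$
$c{\left(A \right)} = 6 A^{2}$
$K = 116$ ($K = 2 - -114 = 2 + 114 = 116$)
$\sqrt{c{\left(s{\left(1 - -2 \right)} \right)} + K} = \sqrt{6 \cdot 15^{2} + 116} = \sqrt{6 \cdot 225 + 116} = \sqrt{1350 + 116} = \sqrt{1466}$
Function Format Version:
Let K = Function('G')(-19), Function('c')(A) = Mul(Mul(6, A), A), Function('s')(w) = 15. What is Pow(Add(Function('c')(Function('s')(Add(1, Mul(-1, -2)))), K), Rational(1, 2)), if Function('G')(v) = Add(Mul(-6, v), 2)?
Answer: Pow(1466, Rational(1, 2)) ≈ 38.288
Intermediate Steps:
Function('G')(v) = Add(2, Mul(-6, v))
Function('c')(A) = Mul(6, Pow(A, 2))
K = 116 (K = Add(2, Mul(-6, -19)) = Add(2, 114) = 116)
Pow(Add(Function('c')(Function('s')(Add(1, Mul(-1, -2)))), K), Rational(1, 2)) = Pow(Add(Mul(6, Pow(15, 2)), 116), Rational(1, 2)) = Pow(Add(Mul(6, 225), 116), Rational(1, 2)) = Pow(Add(1350, 116), Rational(1, 2)) = Pow(1466, Rational(1, 2))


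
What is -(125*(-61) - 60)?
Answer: 7685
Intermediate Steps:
-(125*(-61) - 60) = -(-7625 - 60) = -1*(-7685) = 7685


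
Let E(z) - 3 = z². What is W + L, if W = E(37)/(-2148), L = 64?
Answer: 34025/537 ≈ 63.361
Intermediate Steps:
E(z) = 3 + z²
W = -343/537 (W = (3 + 37²)/(-2148) = (3 + 1369)*(-1/2148) = 1372*(-1/2148) = -343/537 ≈ -0.63873)
W + L = -343/537 + 64 = 34025/537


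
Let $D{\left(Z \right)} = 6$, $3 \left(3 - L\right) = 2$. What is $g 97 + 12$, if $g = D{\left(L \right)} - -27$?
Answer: $3213$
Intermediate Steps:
$L = \frac{7}{3}$ ($L = 3 - \frac{2}{3} = \frac{7}{3} \approx 2.3333$)
$g = 33$ ($g = 6 - -27 = 6 + 27 = 33$)
$g 97 + 12 = 33 \cdot 97 + 12 = 3201 + 12 = 3213$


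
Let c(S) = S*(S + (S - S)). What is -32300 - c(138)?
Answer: -51344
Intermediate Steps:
c(S) = S² (c(S) = S*(S + 0) = S*S = S²)
-32300 - c(138) = -32300 - 1*138² = -32300 - 1*19044 = -32300 - 19044 = -51344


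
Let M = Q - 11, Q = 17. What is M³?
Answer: 216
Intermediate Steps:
M = 6 (M = 17 - 11 = 6)
M³ = 6³ = 216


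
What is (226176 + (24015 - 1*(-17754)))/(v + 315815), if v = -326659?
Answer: -267945/10844 ≈ -24.709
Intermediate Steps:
(226176 + (24015 - 1*(-17754)))/(v + 315815) = (226176 + (24015 - 1*(-17754)))/(-326659 + 315815) = (226176 + (24015 + 17754))/(-10844) = (226176 + 41769)*(-1/10844) = 267945*(-1/10844) = -267945/10844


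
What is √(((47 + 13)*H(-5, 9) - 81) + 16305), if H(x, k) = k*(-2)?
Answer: 2*√3786 ≈ 123.06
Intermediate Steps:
H(x, k) = -2*k
√(((47 + 13)*H(-5, 9) - 81) + 16305) = √(((47 + 13)*(-2*9) - 81) + 16305) = √((60*(-18) - 81) + 16305) = √((-1080 - 81) + 16305) = √(-1161 + 16305) = √15144 = 2*√3786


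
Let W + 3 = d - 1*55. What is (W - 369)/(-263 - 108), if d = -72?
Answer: 499/371 ≈ 1.3450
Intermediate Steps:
W = -130 (W = -3 + (-72 - 1*55) = -3 + (-72 - 55) = -3 - 127 = -130)
(W - 369)/(-263 - 108) = (-130 - 369)/(-263 - 108) = -499/(-371) = -499*(-1/371) = 499/371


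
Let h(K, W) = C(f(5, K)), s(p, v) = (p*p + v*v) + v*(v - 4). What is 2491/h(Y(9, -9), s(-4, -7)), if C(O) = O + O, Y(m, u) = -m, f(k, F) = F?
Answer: -2491/18 ≈ -138.39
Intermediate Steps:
C(O) = 2*O
s(p, v) = p² + v² + v*(-4 + v) (s(p, v) = (p² + v²) + v*(-4 + v) = p² + v² + v*(-4 + v))
h(K, W) = 2*K
2491/h(Y(9, -9), s(-4, -7)) = 2491/((2*(-1*9))) = 2491/((2*(-9))) = 2491/(-18) = 2491*(-1/18) = -2491/18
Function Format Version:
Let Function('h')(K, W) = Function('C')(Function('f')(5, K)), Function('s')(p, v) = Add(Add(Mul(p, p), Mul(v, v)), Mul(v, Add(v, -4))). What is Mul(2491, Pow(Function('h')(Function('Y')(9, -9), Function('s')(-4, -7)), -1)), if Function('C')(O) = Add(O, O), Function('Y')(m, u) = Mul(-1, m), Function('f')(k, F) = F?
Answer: Rational(-2491, 18) ≈ -138.39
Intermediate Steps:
Function('C')(O) = Mul(2, O)
Function('s')(p, v) = Add(Pow(p, 2), Pow(v, 2), Mul(v, Add(-4, v))) (Function('s')(p, v) = Add(Add(Pow(p, 2), Pow(v, 2)), Mul(v, Add(-4, v))) = Add(Pow(p, 2), Pow(v, 2), Mul(v, Add(-4, v))))
Function('h')(K, W) = Mul(2, K)
Mul(2491, Pow(Function('h')(Function('Y')(9, -9), Function('s')(-4, -7)), -1)) = Mul(2491, Pow(Mul(2, Mul(-1, 9)), -1)) = Mul(2491, Pow(Mul(2, -9), -1)) = Mul(2491, Pow(-18, -1)) = Mul(2491, Rational(-1, 18)) = Rational(-2491, 18)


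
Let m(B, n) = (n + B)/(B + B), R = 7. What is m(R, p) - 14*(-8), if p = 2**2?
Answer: 1579/14 ≈ 112.79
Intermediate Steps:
p = 4
m(B, n) = (B + n)/(2*B) (m(B, n) = (B + n)/((2*B)) = (B + n)*(1/(2*B)) = (B + n)/(2*B))
m(R, p) - 14*(-8) = (1/2)*(7 + 4)/7 - 14*(-8) = (1/2)*(1/7)*11 + 112 = 11/14 + 112 = 1579/14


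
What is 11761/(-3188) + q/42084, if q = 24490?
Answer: -104218951/33540948 ≈ -3.1072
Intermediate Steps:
11761/(-3188) + q/42084 = 11761/(-3188) + 24490/42084 = 11761*(-1/3188) + 24490*(1/42084) = -11761/3188 + 12245/21042 = -104218951/33540948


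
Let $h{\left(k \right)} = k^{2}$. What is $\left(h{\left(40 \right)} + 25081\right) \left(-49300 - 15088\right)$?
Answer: $-1717936228$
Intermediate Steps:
$\left(h{\left(40 \right)} + 25081\right) \left(-49300 - 15088\right) = \left(40^{2} + 25081\right) \left(-49300 - 15088\right) = \left(1600 + 25081\right) \left(-64388\right) = 26681 \left(-64388\right) = -1717936228$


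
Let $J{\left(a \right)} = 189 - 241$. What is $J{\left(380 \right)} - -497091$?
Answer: $497039$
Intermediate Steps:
$J{\left(a \right)} = -52$ ($J{\left(a \right)} = 189 - 241 = -52$)
$J{\left(380 \right)} - -497091 = -52 - -497091 = -52 + 497091 = 497039$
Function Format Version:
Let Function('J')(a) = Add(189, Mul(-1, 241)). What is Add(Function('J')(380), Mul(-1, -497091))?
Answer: 497039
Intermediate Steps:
Function('J')(a) = -52 (Function('J')(a) = Add(189, -241) = -52)
Add(Function('J')(380), Mul(-1, -497091)) = Add(-52, Mul(-1, -497091)) = Add(-52, 497091) = 497039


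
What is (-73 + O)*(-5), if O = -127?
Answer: 1000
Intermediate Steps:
(-73 + O)*(-5) = (-73 - 127)*(-5) = -200*(-5) = 1000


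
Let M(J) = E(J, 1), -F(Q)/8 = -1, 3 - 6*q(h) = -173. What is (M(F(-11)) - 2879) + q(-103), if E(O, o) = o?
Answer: -8546/3 ≈ -2848.7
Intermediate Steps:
q(h) = 88/3 (q(h) = ½ - ⅙*(-173) = ½ + 173/6 = 88/3)
F(Q) = 8 (F(Q) = -8*(-1) = 8)
M(J) = 1
(M(F(-11)) - 2879) + q(-103) = (1 - 2879) + 88/3 = -2878 + 88/3 = -8546/3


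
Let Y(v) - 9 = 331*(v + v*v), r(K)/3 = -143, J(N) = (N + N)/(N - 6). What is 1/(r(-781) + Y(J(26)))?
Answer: 25/66954 ≈ 0.00037339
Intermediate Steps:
J(N) = 2*N/(-6 + N) (J(N) = (2*N)/(-6 + N) = 2*N/(-6 + N))
r(K) = -429 (r(K) = 3*(-143) = -429)
Y(v) = 9 + 331*v + 331*v² (Y(v) = 9 + 331*(v + v*v) = 9 + 331*(v + v²) = 9 + (331*v + 331*v²) = 9 + 331*v + 331*v²)
1/(r(-781) + Y(J(26))) = 1/(-429 + (9 + 331*(2*26/(-6 + 26)) + 331*(2*26/(-6 + 26))²)) = 1/(-429 + (9 + 331*(2*26/20) + 331*(2*26/20)²)) = 1/(-429 + (9 + 331*(2*26*(1/20)) + 331*(2*26*(1/20))²)) = 1/(-429 + (9 + 331*(13/5) + 331*(13/5)²)) = 1/(-429 + (9 + 4303/5 + 331*(169/25))) = 1/(-429 + (9 + 4303/5 + 55939/25)) = 1/(-429 + 77679/25) = 1/(66954/25) = 25/66954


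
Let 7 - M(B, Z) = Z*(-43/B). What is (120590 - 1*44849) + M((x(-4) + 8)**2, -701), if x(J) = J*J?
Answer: 43600705/576 ≈ 75696.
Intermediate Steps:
x(J) = J**2
M(B, Z) = 7 + 43*Z/B (M(B, Z) = 7 - Z*(-43/B) = 7 - (-43)*Z/B = 7 + 43*Z/B)
(120590 - 1*44849) + M((x(-4) + 8)**2, -701) = (120590 - 1*44849) + (7 + 43*(-701)/((-4)**2 + 8)**2) = (120590 - 44849) + (7 + 43*(-701)/(16 + 8)**2) = 75741 + (7 + 43*(-701)/24**2) = 75741 + (7 + 43*(-701)/576) = 75741 + (7 + 43*(-701)*(1/576)) = 75741 + (7 - 30143/576) = 75741 - 26111/576 = 43600705/576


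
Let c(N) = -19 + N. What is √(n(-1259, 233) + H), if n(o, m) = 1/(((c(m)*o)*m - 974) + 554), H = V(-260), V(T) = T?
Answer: I*√1024636938248854518/62776678 ≈ 16.125*I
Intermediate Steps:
H = -260
n(o, m) = 1/(-420 + m*o*(-19 + m)) (n(o, m) = 1/((((-19 + m)*o)*m - 974) + 554) = 1/(((o*(-19 + m))*m - 974) + 554) = 1/((m*o*(-19 + m) - 974) + 554) = 1/((-974 + m*o*(-19 + m)) + 554) = 1/(-420 + m*o*(-19 + m)))
√(n(-1259, 233) + H) = √(1/(-420 + 233*(-1259)*(-19 + 233)) - 260) = √(1/(-420 + 233*(-1259)*214) - 260) = √(1/(-420 - 62776258) - 260) = √(1/(-62776678) - 260) = √(-1/62776678 - 260) = √(-16321936281/62776678) = I*√1024636938248854518/62776678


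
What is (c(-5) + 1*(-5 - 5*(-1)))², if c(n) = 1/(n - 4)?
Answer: 1/81 ≈ 0.012346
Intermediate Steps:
c(n) = 1/(-4 + n)
(c(-5) + 1*(-5 - 5*(-1)))² = (1/(-4 - 5) + 1*(-5 - 5*(-1)))² = (1/(-9) + 1*(-5 + 5))² = (-⅑ + 1*0)² = (-⅑ + 0)² = (-⅑)² = 1/81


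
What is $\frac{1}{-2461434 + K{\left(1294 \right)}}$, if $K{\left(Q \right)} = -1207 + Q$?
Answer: $- \frac{1}{2461347} \approx -4.0628 \cdot 10^{-7}$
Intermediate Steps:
$\frac{1}{-2461434 + K{\left(1294 \right)}} = \frac{1}{-2461434 + \left(-1207 + 1294\right)} = \frac{1}{-2461434 + 87} = \frac{1}{-2461347} = - \frac{1}{2461347}$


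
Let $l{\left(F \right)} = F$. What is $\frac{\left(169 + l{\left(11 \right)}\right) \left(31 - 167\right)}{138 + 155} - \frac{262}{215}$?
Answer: $- \frac{5339966}{62995} \approx -84.768$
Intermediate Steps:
$\frac{\left(169 + l{\left(11 \right)}\right) \left(31 - 167\right)}{138 + 155} - \frac{262}{215} = \frac{\left(169 + 11\right) \left(31 - 167\right)}{138 + 155} - \frac{262}{215} = \frac{180 \left(-136\right)}{293} - \frac{262}{215} = \left(-24480\right) \frac{1}{293} - \frac{262}{215} = - \frac{24480}{293} - \frac{262}{215} = - \frac{5339966}{62995}$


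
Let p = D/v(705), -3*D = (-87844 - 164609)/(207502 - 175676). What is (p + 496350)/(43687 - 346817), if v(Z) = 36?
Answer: -568686147751/347306953680 ≈ -1.6374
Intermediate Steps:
D = 84151/31826 (D = -(-87844 - 164609)/(3*(207502 - 175676)) = -(-84151)/31826 = -⅓*(-252453/31826) = 84151/31826 ≈ 2.6441)
p = 84151/1145736 (p = (84151/31826)/36 = (84151/31826)*(1/36) = 84151/1145736 ≈ 0.073447)
(p + 496350)/(43687 - 346817) = (84151/1145736 + 496350)/(43687 - 346817) = (568686147751/1145736)/(-303130) = (568686147751/1145736)*(-1/303130) = -568686147751/347306953680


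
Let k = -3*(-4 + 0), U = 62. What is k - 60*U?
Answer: -3708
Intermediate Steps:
k = 12 (k = -3*(-4) = 12)
k - 60*U = 12 - 60*62 = 12 - 3720 = -3708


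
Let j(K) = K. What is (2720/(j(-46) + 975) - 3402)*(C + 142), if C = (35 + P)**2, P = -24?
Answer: -830485094/929 ≈ -8.9396e+5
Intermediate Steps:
C = 121 (C = (35 - 24)**2 = 11**2 = 121)
(2720/(j(-46) + 975) - 3402)*(C + 142) = (2720/(-46 + 975) - 3402)*(121 + 142) = (2720/929 - 3402)*263 = -3157738/929*263 = -830485094/929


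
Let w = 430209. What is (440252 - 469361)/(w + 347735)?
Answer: -29109/777944 ≈ -0.037418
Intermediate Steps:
(440252 - 469361)/(w + 347735) = (440252 - 469361)/(430209 + 347735) = -29109/777944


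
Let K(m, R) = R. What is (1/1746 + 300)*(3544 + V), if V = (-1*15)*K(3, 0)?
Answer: 928175372/873 ≈ 1.0632e+6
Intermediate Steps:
V = 0 (V = -1*15*0 = -15*0 = 0)
(1/1746 + 300)*(3544 + V) = (1/1746 + 300)*(3544 + 0) = (1/1746 + 300)*3544 = (523801/1746)*3544 = 928175372/873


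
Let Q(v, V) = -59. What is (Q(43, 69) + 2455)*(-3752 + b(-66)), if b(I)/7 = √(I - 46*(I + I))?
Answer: -8989792 + 16772*√6006 ≈ -7.6900e+6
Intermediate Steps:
b(I) = 7*√91*√(-I) (b(I) = 7*√(I - 46*(I + I)) = 7*√(I - 92*I) = 7*√(-91*I) = 7*(√91*√(-I)) = 7*√91*√(-I))
(Q(43, 69) + 2455)*(-3752 + b(-66)) = (-59 + 2455)*(-3752 + 7*√91*√(-1*(-66))) = 2396*(-3752 + 7*√91*√66) = 2396*(-3752 + 7*√6006) = -8989792 + 16772*√6006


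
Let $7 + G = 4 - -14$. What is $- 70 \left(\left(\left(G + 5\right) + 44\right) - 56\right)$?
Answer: $-280$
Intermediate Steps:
$G = 11$ ($G = -7 + \left(4 - -14\right) = -7 + \left(4 + 14\right) = -7 + 18 = 11$)
$- 70 \left(\left(\left(G + 5\right) + 44\right) - 56\right) = - 70 \left(\left(\left(11 + 5\right) + 44\right) - 56\right) = - 70 \left(\left(16 + 44\right) - 56\right) = - 70 \left(60 - 56\right) = \left(-70\right) 4 = -280$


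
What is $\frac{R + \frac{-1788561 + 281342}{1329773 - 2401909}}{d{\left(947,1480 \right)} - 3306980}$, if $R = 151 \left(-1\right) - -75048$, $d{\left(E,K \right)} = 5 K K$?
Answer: $\frac{1708537813}{174393641760} \approx 0.009797$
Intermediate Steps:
$d{\left(E,K \right)} = 5 K^{2}$
$R = 74897$ ($R = -151 + 75048 = 74897$)
$\frac{R + \frac{-1788561 + 281342}{1329773 - 2401909}}{d{\left(947,1480 \right)} - 3306980} = \frac{74897 + \frac{-1788561 + 281342}{1329773 - 2401909}}{5 \cdot 1480^{2} - 3306980} = \frac{74897 - \frac{1507219}{-1072136}}{5 \cdot 2190400 - 3306980} = \frac{74897 - - \frac{1507219}{1072136}}{10952000 - 3306980} = \frac{74897 + \frac{1507219}{1072136}}{7645020} = \frac{80301277211}{1072136} \cdot \frac{1}{7645020} = \frac{1708537813}{174393641760}$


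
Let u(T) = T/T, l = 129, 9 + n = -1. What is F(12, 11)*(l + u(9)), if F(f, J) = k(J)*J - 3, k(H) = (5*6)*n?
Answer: -429390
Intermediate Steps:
n = -10 (n = -9 - 1 = -10)
k(H) = -300 (k(H) = (5*6)*(-10) = 30*(-10) = -300)
F(f, J) = -3 - 300*J (F(f, J) = -300*J - 3 = -3 - 300*J)
u(T) = 1
F(12, 11)*(l + u(9)) = (-3 - 300*11)*(129 + 1) = (-3 - 3300)*130 = -3303*130 = -429390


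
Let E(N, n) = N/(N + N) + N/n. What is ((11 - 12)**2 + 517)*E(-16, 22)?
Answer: -1295/11 ≈ -117.73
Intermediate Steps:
E(N, n) = 1/2 + N/n (E(N, n) = N/((2*N)) + N/n = N*(1/(2*N)) + N/n = 1/2 + N/n)
((11 - 12)**2 + 517)*E(-16, 22) = ((11 - 12)**2 + 517)*((-16 + (1/2)*22)/22) = ((-1)**2 + 517)*((-16 + 11)/22) = (1 + 517)*((1/22)*(-5)) = 518*(-5/22) = -1295/11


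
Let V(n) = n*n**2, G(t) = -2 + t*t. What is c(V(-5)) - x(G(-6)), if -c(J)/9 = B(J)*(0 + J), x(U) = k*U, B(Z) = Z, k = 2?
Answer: -140693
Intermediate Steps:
G(t) = -2 + t**2
V(n) = n**3
x(U) = 2*U
c(J) = -9*J**2 (c(J) = -9*J*(0 + J) = -9*J*J = -9*J**2)
c(V(-5)) - x(G(-6)) = -9*((-5)**3)**2 - 2*(-2 + (-6)**2) = -9*(-125)**2 - 2*(-2 + 36) = -9*15625 - 2*34 = -140625 - 1*68 = -140625 - 68 = -140693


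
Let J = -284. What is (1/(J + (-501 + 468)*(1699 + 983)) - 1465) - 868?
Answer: -207147071/88790 ≈ -2333.0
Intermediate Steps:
(1/(J + (-501 + 468)*(1699 + 983)) - 1465) - 868 = (1/(-284 + (-501 + 468)*(1699 + 983)) - 1465) - 868 = (1/(-284 - 33*2682) - 1465) - 868 = (1/(-284 - 88506) - 1465) - 868 = (1/(-88790) - 1465) - 868 = (-1/88790 - 1465) - 868 = -130077351/88790 - 868 = -207147071/88790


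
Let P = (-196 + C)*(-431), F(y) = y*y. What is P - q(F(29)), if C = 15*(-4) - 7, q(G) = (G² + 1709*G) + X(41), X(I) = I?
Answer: -2031238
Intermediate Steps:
F(y) = y²
q(G) = 41 + G² + 1709*G (q(G) = (G² + 1709*G) + 41 = 41 + G² + 1709*G)
C = -67 (C = -60 - 7 = -67)
P = 113353 (P = (-196 - 67)*(-431) = -263*(-431) = 113353)
P - q(F(29)) = 113353 - (41 + (29²)² + 1709*29²) = 113353 - (41 + 841² + 1709*841) = 113353 - (41 + 707281 + 1437269) = 113353 - 1*2144591 = 113353 - 2144591 = -2031238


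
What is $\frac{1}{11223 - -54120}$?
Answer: $\frac{1}{65343} \approx 1.5304 \cdot 10^{-5}$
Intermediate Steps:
$\frac{1}{11223 - -54120} = \frac{1}{11223 + 54120} = \frac{1}{65343}$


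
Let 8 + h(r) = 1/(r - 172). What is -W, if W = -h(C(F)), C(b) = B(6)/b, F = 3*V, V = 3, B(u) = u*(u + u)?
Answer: -1313/164 ≈ -8.0061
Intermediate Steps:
B(u) = 2*u**2 (B(u) = u*(2*u) = 2*u**2)
F = 9 (F = 3*3 = 9)
C(b) = 72/b (C(b) = (2*6**2)/b = (2*36)/b = 72/b)
h(r) = -8 + 1/(-172 + r) (h(r) = -8 + 1/(r - 172) = -8 + 1/(-172 + r))
W = 1313/164 (W = -(1377 - 576/9)/(-172 + 72/9) = -(1377 - 576/9)/(-172 + 72*(1/9)) = -(1377 - 8*8)/(-172 + 8) = -(1377 - 64)/(-164) = -(-1)*1313/164 = -1*(-1313/164) = 1313/164 ≈ 8.0061)
-W = -1*1313/164 = -1313/164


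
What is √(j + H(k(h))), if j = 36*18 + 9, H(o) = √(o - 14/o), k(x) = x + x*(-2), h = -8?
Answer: √2638/2 ≈ 25.681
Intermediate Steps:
k(x) = -x (k(x) = x - 2*x = -x)
j = 657 (j = 648 + 9 = 657)
√(j + H(k(h))) = √(657 + √(-1*(-8) - 14/((-1*(-8))))) = √(657 + √(8 - 14/8)) = √(657 + √(8 - 14*⅛)) = √(657 + √(8 - 7/4)) = √(657 + √(25/4)) = √(657 + 5/2) = √(1319/2) = √2638/2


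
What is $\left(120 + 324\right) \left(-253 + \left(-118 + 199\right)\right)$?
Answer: $-76368$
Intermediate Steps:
$\left(120 + 324\right) \left(-253 + \left(-118 + 199\right)\right) = 444 \left(-253 + 81\right) = 444 \left(-172\right) = -76368$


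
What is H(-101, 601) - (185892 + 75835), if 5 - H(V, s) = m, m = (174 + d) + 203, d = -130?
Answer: -261969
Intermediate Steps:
m = 247 (m = (174 - 130) + 203 = 44 + 203 = 247)
H(V, s) = -242 (H(V, s) = 5 - 1*247 = 5 - 247 = -242)
H(-101, 601) - (185892 + 75835) = -242 - (185892 + 75835) = -242 - 1*261727 = -242 - 261727 = -261969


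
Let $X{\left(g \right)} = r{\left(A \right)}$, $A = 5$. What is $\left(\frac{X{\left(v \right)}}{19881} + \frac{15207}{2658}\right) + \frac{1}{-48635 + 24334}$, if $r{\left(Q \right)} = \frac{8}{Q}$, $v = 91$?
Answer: $\frac{12244967920103}{2140257841830} \approx 5.7213$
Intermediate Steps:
$X{\left(g \right)} = \frac{8}{5}$
$\left(\frac{X{\left(v \right)}}{19881} + \frac{15207}{2658}\right) + \frac{1}{-48635 + 24334} = \left(\frac{8}{5 \cdot 19881} + \frac{15207}{2658}\right) + \frac{1}{-48635 + 24334} = \left(\frac{8}{5} \cdot \frac{1}{19881} + 15207 \cdot \frac{1}{2658}\right) + \frac{1}{-24301} = \left(\frac{8}{99405} + \frac{5069}{886}\right) - \frac{1}{24301} = \frac{503891033}{88072830} - \frac{1}{24301} = \frac{12244967920103}{2140257841830}$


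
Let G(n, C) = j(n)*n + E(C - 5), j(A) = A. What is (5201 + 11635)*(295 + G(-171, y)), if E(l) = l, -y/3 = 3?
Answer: 497032392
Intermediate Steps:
y = -9 (y = -3*3 = -9)
G(n, C) = -5 + C + n² (G(n, C) = n*n + (C - 5) = n² + (-5 + C) = -5 + C + n²)
(5201 + 11635)*(295 + G(-171, y)) = (5201 + 11635)*(295 + (-5 - 9 + (-171)²)) = 16836*(295 + (-5 - 9 + 29241)) = 16836*(295 + 29227) = 16836*29522 = 497032392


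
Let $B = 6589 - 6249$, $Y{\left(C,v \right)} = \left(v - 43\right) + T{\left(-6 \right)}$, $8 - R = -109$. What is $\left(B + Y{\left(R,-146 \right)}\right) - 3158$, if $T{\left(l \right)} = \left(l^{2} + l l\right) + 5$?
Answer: $-2930$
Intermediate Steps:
$R = 117$ ($R = 8 - -109 = 8 + 109 = 117$)
$T{\left(l \right)} = 5 + 2 l^{2}$ ($T{\left(l \right)} = \left(l^{2} + l^{2}\right) + 5 = 2 l^{2} + 5 = 5 + 2 l^{2}$)
$Y{\left(C,v \right)} = 34 + v$ ($Y{\left(C,v \right)} = \left(v - 43\right) + \left(5 + 2 \left(-6\right)^{2}\right) = \left(-43 + v\right) + \left(5 + 2 \cdot 36\right) = \left(-43 + v\right) + \left(5 + 72\right) = \left(-43 + v\right) + 77 = 34 + v$)
$B = 340$ ($B = 6589 - 6249 = 340$)
$\left(B + Y{\left(R,-146 \right)}\right) - 3158 = \left(340 + \left(34 - 146\right)\right) - 3158 = \left(340 - 112\right) - 3158 = 228 - 3158 = -2930$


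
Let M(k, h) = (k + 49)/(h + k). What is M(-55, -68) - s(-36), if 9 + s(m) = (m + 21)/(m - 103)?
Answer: 50954/5699 ≈ 8.9409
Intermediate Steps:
M(k, h) = (49 + k)/(h + k)
s(m) = -9 + (21 + m)/(-103 + m) (s(m) = -9 + (m + 21)/(m - 103) = -9 + (21 + m)/(-103 + m))
M(-55, -68) - s(-36) = (49 - 55)/(-68 - 55) - 4*(237 - 2*(-36))/(-103 - 36) = -6/(-123) - 4*(237 + 72)/(-139) = -1/123*(-6) - 4*(-1)*309/139 = 2/41 - 1*(-1236/139) = 2/41 + 1236/139 = 50954/5699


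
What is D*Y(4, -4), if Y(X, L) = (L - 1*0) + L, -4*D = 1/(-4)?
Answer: -½ ≈ -0.50000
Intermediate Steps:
D = 1/16 (D = -¼/(-4) = -¼*(-¼) = 1/16 ≈ 0.062500)
Y(X, L) = 2*L (Y(X, L) = (L + 0) + L = L + L = 2*L)
D*Y(4, -4) = (2*(-4))/16 = (1/16)*(-8) = -½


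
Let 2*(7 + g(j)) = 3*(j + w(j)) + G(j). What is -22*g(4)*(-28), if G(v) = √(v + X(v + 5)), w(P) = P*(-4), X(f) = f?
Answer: -15400 + 308*√13 ≈ -14289.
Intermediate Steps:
w(P) = -4*P
G(v) = √(5 + 2*v) (G(v) = √(v + (v + 5)) = √(v + (5 + v)) = √(5 + 2*v))
g(j) = -7 + √(5 + 2*j)/2 - 9*j/2 (g(j) = -7 + (3*(j - 4*j) + √(5 + 2*j))/2 = -7 + (3*(-3*j) + √(5 + 2*j))/2 = -7 + (-9*j + √(5 + 2*j))/2 = -7 + (√(5 + 2*j) - 9*j)/2 = -7 + (√(5 + 2*j)/2 - 9*j/2) = -7 + √(5 + 2*j)/2 - 9*j/2)
-22*g(4)*(-28) = -22*(-7 + √(5 + 2*4)/2 - 9/2*4)*(-28) = -22*(-7 + √(5 + 8)/2 - 18)*(-28) = -22*(-7 + √13/2 - 18)*(-28) = -22*(-25 + √13/2)*(-28) = (550 - 11*√13)*(-28) = -15400 + 308*√13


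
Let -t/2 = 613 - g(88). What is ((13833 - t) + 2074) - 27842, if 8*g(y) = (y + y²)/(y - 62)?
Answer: -140196/13 ≈ -10784.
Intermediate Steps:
g(y) = (y + y²)/(8*(-62 + y)) (g(y) = ((y + y²)/(y - 62))/8 = ((y + y²)/(-62 + y))/8 = (y + y²)/(8*(-62 + y)))
t = -14959/13 (t = -2*(613 - 88*(1 + 88)/(8*(-62 + 88))) = -2*(613 - 88*89/(8*26)) = -2*(613 - 1*979/26) = -2*(613 - 979/26) = -2*14959/26 = -14959/13 ≈ -1150.7)
((13833 - t) + 2074) - 27842 = ((13833 - 1*(-14959/13)) + 2074) - 27842 = ((13833 + 14959/13) + 2074) - 27842 = (194788/13 + 2074) - 27842 = 221750/13 - 27842 = -140196/13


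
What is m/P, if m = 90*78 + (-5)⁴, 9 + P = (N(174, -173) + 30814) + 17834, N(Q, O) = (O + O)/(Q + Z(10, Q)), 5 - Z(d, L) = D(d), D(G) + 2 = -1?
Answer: 695695/4425976 ≈ 0.15718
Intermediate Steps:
D(G) = -3 (D(G) = -2 - 1 = -3)
Z(d, L) = 8 (Z(d, L) = 5 - 1*(-3) = 5 + 3 = 8)
N(Q, O) = 2*O/(8 + Q) (N(Q, O) = (O + O)/(Q + 8) = (2*O)/(8 + Q) = 2*O/(8 + Q))
P = 4425976/91 (P = -9 + ((2*(-173)/(8 + 174) + 30814) + 17834) = -9 + ((2*(-173)/182 + 30814) + 17834) = -9 + ((2*(-173)*(1/182) + 30814) + 17834) = -9 + ((-173/91 + 30814) + 17834) = -9 + (2803901/91 + 17834) = -9 + 4426795/91 = 4425976/91 ≈ 48637.)
m = 7645 (m = 7020 + 625 = 7645)
m/P = 7645/(4425976/91) = 7645*(91/4425976) = 695695/4425976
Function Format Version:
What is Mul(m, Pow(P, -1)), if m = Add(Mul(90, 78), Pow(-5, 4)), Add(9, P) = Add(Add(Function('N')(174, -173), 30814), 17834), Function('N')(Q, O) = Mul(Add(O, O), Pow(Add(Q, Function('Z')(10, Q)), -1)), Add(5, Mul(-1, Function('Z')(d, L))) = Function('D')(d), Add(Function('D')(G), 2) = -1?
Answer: Rational(695695, 4425976) ≈ 0.15718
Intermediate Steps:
Function('D')(G) = -3 (Function('D')(G) = Add(-2, -1) = -3)
Function('Z')(d, L) = 8 (Function('Z')(d, L) = Add(5, Mul(-1, -3)) = Add(5, 3) = 8)
Function('N')(Q, O) = Mul(2, O, Pow(Add(8, Q), -1)) (Function('N')(Q, O) = Mul(Add(O, O), Pow(Add(Q, 8), -1)) = Mul(Mul(2, O), Pow(Add(8, Q), -1)) = Mul(2, O, Pow(Add(8, Q), -1)))
P = Rational(4425976, 91) (P = Add(-9, Add(Add(Mul(2, -173, Pow(Add(8, 174), -1)), 30814), 17834)) = Add(-9, Add(Add(Mul(2, -173, Pow(182, -1)), 30814), 17834)) = Add(-9, Add(Add(Mul(2, -173, Rational(1, 182)), 30814), 17834)) = Add(-9, Add(Add(Rational(-173, 91), 30814), 17834)) = Add(-9, Add(Rational(2803901, 91), 17834)) = Add(-9, Rational(4426795, 91)) = Rational(4425976, 91) ≈ 48637.)
m = 7645 (m = Add(7020, 625) = 7645)
Mul(m, Pow(P, -1)) = Mul(7645, Pow(Rational(4425976, 91), -1)) = Mul(7645, Rational(91, 4425976)) = Rational(695695, 4425976)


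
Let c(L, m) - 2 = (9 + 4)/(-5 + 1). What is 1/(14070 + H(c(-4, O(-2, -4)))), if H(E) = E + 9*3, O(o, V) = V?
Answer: 4/56383 ≈ 7.0943e-5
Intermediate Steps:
c(L, m) = -5/4 (c(L, m) = 2 + (9 + 4)/(-5 + 1) = 2 + 13/(-4) = 2 + 13*(-1/4) = 2 - 13/4 = -5/4)
H(E) = 27 + E (H(E) = E + 27 = 27 + E)
1/(14070 + H(c(-4, O(-2, -4)))) = 1/(14070 + (27 - 5/4)) = 1/(14070 + 103/4) = 1/(56383/4) = 4/56383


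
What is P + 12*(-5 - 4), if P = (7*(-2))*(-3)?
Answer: -66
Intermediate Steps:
P = 42 (P = -14*(-3) = 42)
P + 12*(-5 - 4) = 42 + 12*(-5 - 4) = 42 + 12*(-9) = 42 - 108 = -66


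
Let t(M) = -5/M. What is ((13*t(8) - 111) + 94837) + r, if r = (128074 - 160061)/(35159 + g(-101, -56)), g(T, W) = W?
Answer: 26598796633/280824 ≈ 94717.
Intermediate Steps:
r = -31987/35103 (r = (128074 - 160061)/(35159 - 56) = -31987/35103 ≈ -0.91123)
((13*t(8) - 111) + 94837) + r = ((13*(-5/8) - 111) + 94837) - 31987/35103 = ((-65/8 - 111) + 94837) - 31987/35103 = (-953/8 + 94837) - 31987/35103 = 757743/8 - 31987/35103 = 26598796633/280824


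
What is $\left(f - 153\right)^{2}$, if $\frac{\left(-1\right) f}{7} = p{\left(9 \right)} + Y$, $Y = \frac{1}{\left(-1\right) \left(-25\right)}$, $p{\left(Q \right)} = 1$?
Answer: $\frac{16056049}{625} \approx 25690.0$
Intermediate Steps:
$Y = \frac{1}{25} \approx 0.04$
$f = - \frac{182}{25}$ ($f = - 7 \left(1 + \frac{1}{25}\right) = \left(-7\right) \frac{26}{25} = - \frac{182}{25} \approx -7.28$)
$\left(f - 153\right)^{2} = \left(- \frac{182}{25} - 153\right)^{2} = \left(- \frac{4007}{25}\right)^{2} = \frac{16056049}{625}$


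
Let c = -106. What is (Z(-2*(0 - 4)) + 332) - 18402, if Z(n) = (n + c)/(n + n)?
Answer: -144609/8 ≈ -18076.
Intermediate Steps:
Z(n) = (-106 + n)/(2*n) (Z(n) = (n - 106)/(n + n) = (-106 + n)/((2*n)) = (-106 + n)*(1/(2*n)) = (-106 + n)/(2*n))
(Z(-2*(0 - 4)) + 332) - 18402 = ((-106 - 2*(0 - 4))/(2*((-2*(0 - 4)))) + 332) - 18402 = ((-106 - 2*(-4))/(2*((-2*(-4)))) + 332) - 18402 = ((1/2)*(-106 + 8)/8 + 332) - 18402 = ((1/2)*(1/8)*(-98) + 332) - 18402 = (-49/8 + 332) - 18402 = 2607/8 - 18402 = -144609/8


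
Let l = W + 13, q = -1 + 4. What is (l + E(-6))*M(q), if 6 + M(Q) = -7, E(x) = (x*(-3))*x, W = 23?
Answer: 936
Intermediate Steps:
E(x) = -3*x² (E(x) = (-3*x)*x = -3*x²)
q = 3
l = 36 (l = 23 + 13 = 36)
M(Q) = -13 (M(Q) = -6 - 7 = -13)
(l + E(-6))*M(q) = (36 - 3*(-6)²)*(-13) = (36 - 3*36)*(-13) = (36 - 108)*(-13) = -72*(-13) = 936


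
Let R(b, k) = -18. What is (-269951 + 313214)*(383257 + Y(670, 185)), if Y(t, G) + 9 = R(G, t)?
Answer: 16579679490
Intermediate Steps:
Y(t, G) = -27 (Y(t, G) = -9 - 18 = -27)
(-269951 + 313214)*(383257 + Y(670, 185)) = (-269951 + 313214)*(383257 - 27) = 43263*383230 = 16579679490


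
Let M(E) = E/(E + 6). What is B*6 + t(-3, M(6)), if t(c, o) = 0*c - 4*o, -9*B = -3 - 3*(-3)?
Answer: -6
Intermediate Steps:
M(E) = E/(6 + E)
B = -⅔ (B = -(-3 - 3*(-3))/9 = -(-3 + 9)/9 = -⅑*6 = -⅔ ≈ -0.66667)
t(c, o) = -4*o (t(c, o) = 0 - 4*o = -4*o)
B*6 + t(-3, M(6)) = -⅔*6 - 24/(6 + 6) = -4 - 24/12 = -4 - 4*½ = -4 - 2 = -6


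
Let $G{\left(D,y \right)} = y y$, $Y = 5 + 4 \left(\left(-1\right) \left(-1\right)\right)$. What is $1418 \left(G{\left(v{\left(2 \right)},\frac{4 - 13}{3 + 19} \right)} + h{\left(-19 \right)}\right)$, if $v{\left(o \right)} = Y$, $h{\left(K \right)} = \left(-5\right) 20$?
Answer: $- \frac{34258171}{242} \approx -1.4156 \cdot 10^{5}$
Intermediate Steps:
$h{\left(K \right)} = -100$
$Y = 9$ ($Y = 5 + 4 \cdot 1 = 5 + 4 = 9$)
$v{\left(o \right)} = 9$
$G{\left(D,y \right)} = y^{2}$
$1418 \left(G{\left(v{\left(2 \right)},\frac{4 - 13}{3 + 19} \right)} + h{\left(-19 \right)}\right) = 1418 \left(\left(\frac{4 - 13}{3 + 19}\right)^{2} - 100\right) = 1418 \left(\left(- \frac{9}{22}\right)^{2} - 100\right) = 1418 \left(\frac{81}{484} - 100\right) = 1418 \left(- \frac{48319}{484}\right) = - \frac{34258171}{242}$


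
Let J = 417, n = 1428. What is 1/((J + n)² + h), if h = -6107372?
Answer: -1/2703347 ≈ -3.6991e-7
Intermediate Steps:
1/((J + n)² + h) = 1/((417 + 1428)² - 6107372) = 1/(1845² - 6107372) = 1/(3404025 - 6107372) = 1/(-2703347) = -1/2703347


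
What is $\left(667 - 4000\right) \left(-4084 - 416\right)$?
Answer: $14998500$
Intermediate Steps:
$\left(667 - 4000\right) \left(-4084 - 416\right) = \left(-3333\right) \left(-4500\right) = 14998500$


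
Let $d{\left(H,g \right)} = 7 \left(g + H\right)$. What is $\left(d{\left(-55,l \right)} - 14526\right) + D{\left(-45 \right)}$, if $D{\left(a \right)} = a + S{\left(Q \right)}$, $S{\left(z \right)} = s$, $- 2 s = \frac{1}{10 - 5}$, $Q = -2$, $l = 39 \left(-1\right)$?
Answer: $- \frac{152291}{10} \approx -15229.0$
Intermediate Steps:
$l = -39$
$d{\left(H,g \right)} = 7 H + 7 g$ ($d{\left(H,g \right)} = 7 \left(H + g\right) = 7 H + 7 g$)
$s = - \frac{1}{10}$ ($s = - \frac{1}{2 \left(10 - 5\right)} = - \frac{1}{2 \cdot 5} = \left(- \frac{1}{2}\right) \frac{1}{5} = - \frac{1}{10} \approx -0.1$)
$S{\left(z \right)} = - \frac{1}{10}$
$D{\left(a \right)} = - \frac{1}{10} + a$ ($D{\left(a \right)} = a - \frac{1}{10} = - \frac{1}{10} + a$)
$\left(d{\left(-55,l \right)} - 14526\right) + D{\left(-45 \right)} = \left(\left(7 \left(-55\right) + 7 \left(-39\right)\right) - 14526\right) - \frac{451}{10} = \left(\left(-385 - 273\right) - 14526\right) - \frac{451}{10} = \left(-658 - 14526\right) - \frac{451}{10} = -15184 - \frac{451}{10} = - \frac{152291}{10}$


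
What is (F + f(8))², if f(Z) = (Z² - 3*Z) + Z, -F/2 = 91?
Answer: 17956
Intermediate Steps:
F = -182 (F = -2*91 = -182)
f(Z) = Z² - 2*Z
(F + f(8))² = (-182 + 8*(-2 + 8))² = (-182 + 8*6)² = (-182 + 48)² = (-134)² = 17956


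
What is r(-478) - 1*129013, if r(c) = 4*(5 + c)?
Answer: -130905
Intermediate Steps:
r(c) = 20 + 4*c
r(-478) - 1*129013 = (20 + 4*(-478)) - 1*129013 = (20 - 1912) - 129013 = -1892 - 129013 = -130905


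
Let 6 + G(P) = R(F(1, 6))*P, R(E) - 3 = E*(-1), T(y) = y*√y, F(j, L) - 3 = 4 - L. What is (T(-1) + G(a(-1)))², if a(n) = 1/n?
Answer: (8 + I)² ≈ 63.0 + 16.0*I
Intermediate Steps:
F(j, L) = 7 - L (F(j, L) = 3 + (4 - L) = 7 - L)
T(y) = y^(3/2)
R(E) = 3 - E (R(E) = 3 + E*(-1) = 3 - E)
G(P) = -6 + 2*P (G(P) = -6 + (3 - (7 - 1*6))*P = -6 + (3 - (7 - 6))*P = -6 + (3 - 1*1)*P = -6 + (3 - 1)*P = -6 + 2*P)
(T(-1) + G(a(-1)))² = ((-1)^(3/2) + (-6 + 2/(-1)))² = (-I + (-6 + 2*(-1)))² = (-I + (-6 - 2))² = (-I - 8)² = (-8 - I)²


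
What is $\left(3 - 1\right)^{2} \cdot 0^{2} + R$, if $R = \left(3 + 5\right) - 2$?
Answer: $6$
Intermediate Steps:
$R = 6$ ($R = 8 - 2 = 6$)
$\left(3 - 1\right)^{2} \cdot 0^{2} + R = \left(3 - 1\right)^{2} \cdot 0^{2} + 6 = 2^{2} \cdot 0 + 6 = 4 \cdot 0 + 6 = 0 + 6 = 6$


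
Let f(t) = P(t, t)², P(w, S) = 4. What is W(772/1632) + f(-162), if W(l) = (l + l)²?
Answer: 703105/41616 ≈ 16.895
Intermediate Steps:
W(l) = 4*l² (W(l) = (2*l)² = 4*l²)
f(t) = 16 (f(t) = 4² = 16)
W(772/1632) + f(-162) = 4*(772/1632)² + 16 = 4*(772*(1/1632))² + 16 = 4*(193/408)² + 16 = 4*(37249/166464) + 16 = 37249/41616 + 16 = 703105/41616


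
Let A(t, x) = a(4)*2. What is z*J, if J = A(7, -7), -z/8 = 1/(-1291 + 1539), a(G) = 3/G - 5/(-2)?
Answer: -13/62 ≈ -0.20968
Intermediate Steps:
a(G) = 5/2 + 3/G (a(G) = 3/G - 5*(-½) = 3/G + 5/2 = 5/2 + 3/G)
z = -1/31 (z = -8/(-1291 + 1539) = -8/248 = -8*1/248 = -1/31 ≈ -0.032258)
A(t, x) = 13/2 (A(t, x) = (5/2 + 3/4)*2 = (5/2 + 3*(¼))*2 = (5/2 + ¾)*2 = (13/4)*2 = 13/2)
J = 13/2 ≈ 6.5000
z*J = -1/31*13/2 = -13/62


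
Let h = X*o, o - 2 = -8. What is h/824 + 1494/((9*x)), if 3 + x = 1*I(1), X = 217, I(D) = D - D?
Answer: -70345/1236 ≈ -56.913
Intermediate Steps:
I(D) = 0
o = -6 (o = 2 - 8 = -6)
x = -3 (x = -3 + 1*0 = -3 + 0 = -3)
h = -1302 (h = 217*(-6) = -1302)
h/824 + 1494/((9*x)) = -1302/824 + 1494/((9*(-3))) = -1302*1/824 + 1494/(-27) = -651/412 + 1494*(-1/27) = -651/412 - 166/3 = -70345/1236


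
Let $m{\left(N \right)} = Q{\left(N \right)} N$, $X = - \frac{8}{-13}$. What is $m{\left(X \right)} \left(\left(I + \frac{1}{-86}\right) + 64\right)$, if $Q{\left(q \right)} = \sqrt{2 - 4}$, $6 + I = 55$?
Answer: $\frac{38868 i \sqrt{2}}{559} \approx 98.332 i$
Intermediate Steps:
$I = 49$ ($I = -6 + 55 = 49$)
$Q{\left(q \right)} = i \sqrt{2}$ ($Q{\left(q \right)} = \sqrt{-2} = i \sqrt{2}$)
$X = \frac{8}{13}$ ($X = \left(-8\right) \left(- \frac{1}{13}\right) = \frac{8}{13} \approx 0.61539$)
$m{\left(N \right)} = i N \sqrt{2}$ ($m{\left(N \right)} = i \sqrt{2} N = i N \sqrt{2}$)
$m{\left(X \right)} \left(\left(I + \frac{1}{-86}\right) + 64\right) = i \frac{8}{13} \sqrt{2} \left(\left(49 + \frac{1}{-86}\right) + 64\right) = \frac{8 i \sqrt{2}}{13} \left(\left(49 - \frac{1}{86}\right) + 64\right) = \frac{8 i \sqrt{2}}{13} \left(\frac{4213}{86} + 64\right) = \frac{8 i \sqrt{2}}{13} \cdot \frac{9717}{86} = \frac{38868 i \sqrt{2}}{559}$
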